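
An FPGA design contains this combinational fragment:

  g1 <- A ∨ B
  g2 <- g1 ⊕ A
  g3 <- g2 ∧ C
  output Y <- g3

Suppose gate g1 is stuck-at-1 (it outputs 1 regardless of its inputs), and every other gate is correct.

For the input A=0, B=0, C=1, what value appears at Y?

Propagate with g1 forced: g1=1 [stuck-at-1], g2=1, g3=1.
So Y = 1. (Without the fault it would be 0.)

1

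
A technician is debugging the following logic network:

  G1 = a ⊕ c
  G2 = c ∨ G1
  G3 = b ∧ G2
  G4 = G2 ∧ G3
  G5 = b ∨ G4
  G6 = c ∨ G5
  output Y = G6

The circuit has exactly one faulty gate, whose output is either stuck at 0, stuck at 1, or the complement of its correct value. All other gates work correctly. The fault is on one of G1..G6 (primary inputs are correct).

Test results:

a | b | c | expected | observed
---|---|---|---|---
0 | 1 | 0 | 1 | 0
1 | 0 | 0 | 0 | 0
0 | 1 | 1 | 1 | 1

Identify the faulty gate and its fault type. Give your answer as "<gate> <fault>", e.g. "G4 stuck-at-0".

G5 stuck-at-0

Fault-free values for test 1 (a=0, b=1, c=0): G1=0, G2=0, G3=0, G4=0, G5=1, G6=1, giving Y=1. Observed 0.
Test 1: faults giving observed 0 are {G5 stuck-at-0, G5 inverted output, G6 stuck-at-0, G6 inverted output}.
Test 2 (a=1, b=0, c=0): fault-free G1=1, G2=1, G3=0, G4=0, G5=0, G6=0 → 0; observed 0. Eliminates G5 inverted output, G6 inverted output.
Test 3 (a=0, b=1, c=1): fault-free G1=1, G2=1, G3=1, G4=1, G5=1, G6=1 → 1; observed 1. Eliminates G6 stuck-at-0.
Only G5 stuck-at-0 is consistent with every test.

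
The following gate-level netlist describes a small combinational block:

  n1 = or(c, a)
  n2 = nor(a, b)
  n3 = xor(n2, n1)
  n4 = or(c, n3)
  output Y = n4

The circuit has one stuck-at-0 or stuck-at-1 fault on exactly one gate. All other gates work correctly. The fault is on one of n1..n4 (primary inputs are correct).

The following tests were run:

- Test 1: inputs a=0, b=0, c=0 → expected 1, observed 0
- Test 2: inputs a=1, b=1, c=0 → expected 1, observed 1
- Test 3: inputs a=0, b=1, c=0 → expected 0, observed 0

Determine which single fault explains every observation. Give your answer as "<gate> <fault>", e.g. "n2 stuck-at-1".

n2 stuck-at-0

Fault-free values for test 1 (a=0, b=0, c=0): n1=0, n2=1, n3=1, n4=1, giving Y=1. Observed 0.
Test 1: faults giving observed 0 are {n1 stuck-at-1, n2 stuck-at-0, n3 stuck-at-0, n4 stuck-at-0}.
Test 2 (a=1, b=1, c=0): fault-free n1=1, n2=0, n3=1, n4=1 → 1; observed 1. Eliminates n3 stuck-at-0, n4 stuck-at-0.
Test 3 (a=0, b=1, c=0): fault-free n1=0, n2=0, n3=0, n4=0 → 0; observed 0. Eliminates n1 stuck-at-1.
Only n2 stuck-at-0 is consistent with every test.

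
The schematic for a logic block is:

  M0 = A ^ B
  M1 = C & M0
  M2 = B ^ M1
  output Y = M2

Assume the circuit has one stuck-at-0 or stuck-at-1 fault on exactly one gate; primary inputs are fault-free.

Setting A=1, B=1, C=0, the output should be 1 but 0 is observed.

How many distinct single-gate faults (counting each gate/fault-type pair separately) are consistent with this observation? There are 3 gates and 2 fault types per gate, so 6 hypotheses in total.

Fault-free: M0=0, M1=0, M2=1 → 1. Observed 0.
  M0 stuck-at-0: output 1 ✗
  M0 stuck-at-1: output 1 ✗
  M1 stuck-at-0: output 1 ✗
  M1 stuck-at-1: output 0 ✓
  M2 stuck-at-0: output 0 ✓
  M2 stuck-at-1: output 1 ✗
Consistent faults: {M1 stuck-at-1, M2 stuck-at-0} — 2 in all.

2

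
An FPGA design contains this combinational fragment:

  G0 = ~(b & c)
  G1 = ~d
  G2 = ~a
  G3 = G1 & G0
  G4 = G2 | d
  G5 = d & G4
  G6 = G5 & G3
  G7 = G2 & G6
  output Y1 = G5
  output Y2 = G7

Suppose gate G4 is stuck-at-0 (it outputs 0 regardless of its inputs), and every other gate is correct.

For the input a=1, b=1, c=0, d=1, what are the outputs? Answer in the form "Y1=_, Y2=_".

Y1=0, Y2=0

Propagate with G4 forced: G0=1, G1=0, G2=0, G3=0, G4=0 [stuck-at-0], G5=0, G6=0, G7=0.
So the outputs are Y1=0, Y2=0. (Without the fault they would be Y1=1, Y2=0.)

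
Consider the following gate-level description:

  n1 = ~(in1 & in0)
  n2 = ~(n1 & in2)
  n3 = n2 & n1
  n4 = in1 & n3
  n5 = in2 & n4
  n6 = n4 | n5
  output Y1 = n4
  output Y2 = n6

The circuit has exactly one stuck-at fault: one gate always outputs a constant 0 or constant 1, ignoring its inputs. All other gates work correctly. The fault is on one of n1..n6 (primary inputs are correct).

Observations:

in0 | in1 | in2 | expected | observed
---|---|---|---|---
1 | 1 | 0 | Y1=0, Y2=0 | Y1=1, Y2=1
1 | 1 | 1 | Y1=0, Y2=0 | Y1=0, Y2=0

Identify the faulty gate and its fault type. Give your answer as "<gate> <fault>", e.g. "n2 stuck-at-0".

n1 stuck-at-1

Fault-free values for test 1 (in0=1, in1=1, in2=0): n1=0, n2=1, n3=0, n4=0, n5=0, n6=0, giving Y1=0, Y2=0. Observed Y1=1, Y2=1.
Test 1: faults giving observed Y1=1, Y2=1 are {n1 stuck-at-1, n3 stuck-at-1, n4 stuck-at-1}.
Test 2 (in0=1, in1=1, in2=1): fault-free n1=0, n2=1, n3=0, n4=0, n5=0, n6=0 → Y1=0, Y2=0; observed Y1=0, Y2=0. Eliminates n3 stuck-at-1, n4 stuck-at-1.
Only n1 stuck-at-1 is consistent with every test.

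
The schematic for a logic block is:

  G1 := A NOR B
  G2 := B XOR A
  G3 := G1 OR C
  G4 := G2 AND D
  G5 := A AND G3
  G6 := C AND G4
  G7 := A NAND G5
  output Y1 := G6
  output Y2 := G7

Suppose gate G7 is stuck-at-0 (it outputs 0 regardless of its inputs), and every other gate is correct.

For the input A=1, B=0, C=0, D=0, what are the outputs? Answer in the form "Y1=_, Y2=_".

Propagate with G7 forced: G1=0, G2=1, G3=0, G4=0, G5=0, G6=0, G7=0 [stuck-at-0].
So the outputs are Y1=0, Y2=0. (Without the fault they would be Y1=0, Y2=1.)

Y1=0, Y2=0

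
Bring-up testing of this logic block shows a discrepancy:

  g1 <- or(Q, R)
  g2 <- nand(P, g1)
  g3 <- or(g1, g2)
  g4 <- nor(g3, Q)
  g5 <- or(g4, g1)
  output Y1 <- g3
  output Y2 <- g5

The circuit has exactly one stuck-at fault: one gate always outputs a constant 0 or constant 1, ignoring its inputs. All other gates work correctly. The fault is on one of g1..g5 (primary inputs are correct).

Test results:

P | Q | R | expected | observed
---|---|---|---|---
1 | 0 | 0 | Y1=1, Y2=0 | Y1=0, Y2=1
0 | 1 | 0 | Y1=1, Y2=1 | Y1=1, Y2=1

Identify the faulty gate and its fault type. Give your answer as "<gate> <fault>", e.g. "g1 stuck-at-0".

g2 stuck-at-0

Fault-free values for test 1 (P=1, Q=0, R=0): g1=0, g2=1, g3=1, g4=0, g5=0, giving Y1=1, Y2=0. Observed Y1=0, Y2=1.
Test 1: faults giving observed Y1=0, Y2=1 are {g2 stuck-at-0, g3 stuck-at-0}.
Test 2 (P=0, Q=1, R=0): fault-free g1=1, g2=1, g3=1, g4=0, g5=1 → Y1=1, Y2=1; observed Y1=1, Y2=1. Eliminates g3 stuck-at-0.
Only g2 stuck-at-0 is consistent with every test.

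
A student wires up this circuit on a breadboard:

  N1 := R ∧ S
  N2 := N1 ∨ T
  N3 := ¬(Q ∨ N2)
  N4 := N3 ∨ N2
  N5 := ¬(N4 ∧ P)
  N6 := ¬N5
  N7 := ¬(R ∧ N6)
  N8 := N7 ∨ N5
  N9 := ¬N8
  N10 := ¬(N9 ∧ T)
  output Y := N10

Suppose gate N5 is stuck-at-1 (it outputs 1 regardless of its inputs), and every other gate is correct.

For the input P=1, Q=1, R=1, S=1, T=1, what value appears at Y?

Propagate with N5 forced: N1=1, N2=1, N3=0, N4=1, N5=1 [stuck-at-1], N6=0, N7=1, N8=1, N9=0, N10=1.
So Y = 1. (Without the fault it would be 0.)

1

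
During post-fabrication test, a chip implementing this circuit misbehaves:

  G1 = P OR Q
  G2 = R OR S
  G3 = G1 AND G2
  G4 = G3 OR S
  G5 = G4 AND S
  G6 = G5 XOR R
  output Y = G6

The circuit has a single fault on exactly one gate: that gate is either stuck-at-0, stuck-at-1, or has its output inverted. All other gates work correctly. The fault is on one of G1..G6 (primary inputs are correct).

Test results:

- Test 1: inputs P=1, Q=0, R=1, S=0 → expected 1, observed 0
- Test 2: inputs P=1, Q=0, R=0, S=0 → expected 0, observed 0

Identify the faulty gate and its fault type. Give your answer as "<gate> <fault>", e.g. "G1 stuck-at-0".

G6 stuck-at-0

Fault-free values for test 1 (P=1, Q=0, R=1, S=0): G1=1, G2=1, G3=1, G4=1, G5=0, G6=1, giving Y=1. Observed 0.
Test 1: faults giving observed 0 are {G5 stuck-at-1, G5 inverted output, G6 stuck-at-0, G6 inverted output}.
Test 2 (P=1, Q=0, R=0, S=0): fault-free G1=1, G2=0, G3=0, G4=0, G5=0, G6=0 → 0; observed 0. Eliminates G5 stuck-at-1, G5 inverted output, G6 inverted output.
Only G6 stuck-at-0 is consistent with every test.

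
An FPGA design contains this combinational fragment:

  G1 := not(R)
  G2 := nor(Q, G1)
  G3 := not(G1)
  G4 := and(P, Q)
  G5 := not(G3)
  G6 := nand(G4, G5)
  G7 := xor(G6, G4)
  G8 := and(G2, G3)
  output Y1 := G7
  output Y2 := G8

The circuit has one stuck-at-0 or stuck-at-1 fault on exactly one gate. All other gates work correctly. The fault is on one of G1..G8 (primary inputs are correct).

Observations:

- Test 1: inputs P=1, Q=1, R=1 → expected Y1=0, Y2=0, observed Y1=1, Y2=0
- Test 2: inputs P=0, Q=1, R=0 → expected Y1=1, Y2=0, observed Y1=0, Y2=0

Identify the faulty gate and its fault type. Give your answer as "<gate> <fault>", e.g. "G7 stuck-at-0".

Fault-free values for test 1 (P=1, Q=1, R=1): G1=0, G2=0, G3=1, G4=1, G5=0, G6=1, G7=0, G8=0, giving Y1=0, Y2=0. Observed Y1=1, Y2=0.
Test 1: faults giving observed Y1=1, Y2=0 are {G1 stuck-at-1, G3 stuck-at-0, G4 stuck-at-0, G5 stuck-at-1, G6 stuck-at-0, G7 stuck-at-1}.
Test 2 (P=0, Q=1, R=0): fault-free G1=1, G2=0, G3=0, G4=0, G5=1, G6=1, G7=1, G8=0 → Y1=1, Y2=0; observed Y1=0, Y2=0. Eliminates G1 stuck-at-1, G3 stuck-at-0, G4 stuck-at-0, G5 stuck-at-1, G7 stuck-at-1.
Only G6 stuck-at-0 is consistent with every test.

G6 stuck-at-0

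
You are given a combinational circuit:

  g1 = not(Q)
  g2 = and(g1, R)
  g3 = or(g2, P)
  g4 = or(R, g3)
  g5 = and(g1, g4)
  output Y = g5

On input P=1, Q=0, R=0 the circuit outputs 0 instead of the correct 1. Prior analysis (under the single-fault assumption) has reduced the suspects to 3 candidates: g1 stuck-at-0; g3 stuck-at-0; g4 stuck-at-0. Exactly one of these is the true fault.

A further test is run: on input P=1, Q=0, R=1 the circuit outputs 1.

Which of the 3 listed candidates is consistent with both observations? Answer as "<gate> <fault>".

Evaluate each candidate on input P=1, Q=0, R=1:
  g1 stuck-at-0: g1=0 [stuck-at-0], g2=0, g3=1, g4=1, g5=0 → 0 — eliminated
  g3 stuck-at-0: g1=1, g2=1, g3=0 [stuck-at-0], g4=1, g5=1 → 1 — matches
  g4 stuck-at-0: g1=1, g2=1, g3=1, g4=0 [stuck-at-0], g5=0 → 0 — eliminated
Only g3 stuck-at-0 reproduces the observed 1.

g3 stuck-at-0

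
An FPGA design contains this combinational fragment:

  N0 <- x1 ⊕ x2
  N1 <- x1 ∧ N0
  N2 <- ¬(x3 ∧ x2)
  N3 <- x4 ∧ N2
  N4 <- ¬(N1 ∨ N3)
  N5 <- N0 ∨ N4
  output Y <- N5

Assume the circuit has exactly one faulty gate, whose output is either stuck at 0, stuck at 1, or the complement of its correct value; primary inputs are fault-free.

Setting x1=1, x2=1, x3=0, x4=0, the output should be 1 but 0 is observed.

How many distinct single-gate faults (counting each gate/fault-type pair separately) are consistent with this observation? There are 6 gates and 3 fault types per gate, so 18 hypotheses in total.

8

Fault-free: N0=0, N1=0, N2=1, N3=0, N4=1, N5=1 → 1. Observed 0.
  N0: none of the 3 fault types match ✗
  N1: stuck-at-1, inverted output ✓; others ✗
  N2: none of the 3 fault types match ✗
  N3: stuck-at-1, inverted output ✓; others ✗
  N4: stuck-at-0, inverted output ✓; others ✗
  N5: stuck-at-0, inverted output ✓; others ✗
Consistent faults: {N1 stuck-at-1, N1 inverted output, N3 stuck-at-1, N3 inverted output, N4 stuck-at-0, N4 inverted output, N5 stuck-at-0, N5 inverted output} — 8 in all.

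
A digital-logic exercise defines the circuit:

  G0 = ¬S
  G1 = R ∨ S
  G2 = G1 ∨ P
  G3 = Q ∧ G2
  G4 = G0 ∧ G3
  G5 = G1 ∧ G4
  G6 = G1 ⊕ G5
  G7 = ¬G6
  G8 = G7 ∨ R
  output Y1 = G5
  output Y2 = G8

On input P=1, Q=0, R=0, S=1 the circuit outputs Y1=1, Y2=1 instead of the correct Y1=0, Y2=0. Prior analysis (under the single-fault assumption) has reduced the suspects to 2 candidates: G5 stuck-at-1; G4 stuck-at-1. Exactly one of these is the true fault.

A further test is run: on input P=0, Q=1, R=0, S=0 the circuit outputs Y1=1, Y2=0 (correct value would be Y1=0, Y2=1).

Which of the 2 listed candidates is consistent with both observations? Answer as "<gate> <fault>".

Evaluate each candidate on input P=0, Q=1, R=0, S=0:
  G5 stuck-at-1: G0=1, G1=0, G2=0, G3=0, G4=0, G5=1 [stuck-at-1], G6=1, G7=0, G8=0 → Y1=1, Y2=0 — matches
  G4 stuck-at-1: G0=1, G1=0, G2=0, G3=0, G4=1 [stuck-at-1], G5=0, G6=0, G7=1, G8=1 → Y1=0, Y2=1 — eliminated
Only G5 stuck-at-1 reproduces the observed Y1=1, Y2=0.

G5 stuck-at-1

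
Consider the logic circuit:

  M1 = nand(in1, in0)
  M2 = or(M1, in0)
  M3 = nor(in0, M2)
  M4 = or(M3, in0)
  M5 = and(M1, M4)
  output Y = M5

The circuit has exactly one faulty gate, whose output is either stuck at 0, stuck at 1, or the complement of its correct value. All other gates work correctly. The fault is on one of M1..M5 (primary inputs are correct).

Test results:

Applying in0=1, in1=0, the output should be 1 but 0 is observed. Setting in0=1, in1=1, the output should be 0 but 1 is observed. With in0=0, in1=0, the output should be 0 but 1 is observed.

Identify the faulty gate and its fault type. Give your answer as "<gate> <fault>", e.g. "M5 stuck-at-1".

Fault-free values for test 1 (in0=1, in1=0): M1=1, M2=1, M3=0, M4=1, M5=1, giving Y=1. Observed 0.
Test 1: faults giving observed 0 are {M1 stuck-at-0, M1 inverted output, M4 stuck-at-0, M4 inverted output, M5 stuck-at-0, M5 inverted output}.
Test 2 (in0=1, in1=1): fault-free M1=0, M2=1, M3=0, M4=1, M5=0 → 0; observed 1. Eliminates M1 stuck-at-0, M4 stuck-at-0, M4 inverted output, M5 stuck-at-0.
Test 3 (in0=0, in1=0): fault-free M1=1, M2=1, M3=0, M4=0, M5=0 → 0; observed 1. Eliminates M1 inverted output.
Only M5 inverted output is consistent with every test.

M5 inverted output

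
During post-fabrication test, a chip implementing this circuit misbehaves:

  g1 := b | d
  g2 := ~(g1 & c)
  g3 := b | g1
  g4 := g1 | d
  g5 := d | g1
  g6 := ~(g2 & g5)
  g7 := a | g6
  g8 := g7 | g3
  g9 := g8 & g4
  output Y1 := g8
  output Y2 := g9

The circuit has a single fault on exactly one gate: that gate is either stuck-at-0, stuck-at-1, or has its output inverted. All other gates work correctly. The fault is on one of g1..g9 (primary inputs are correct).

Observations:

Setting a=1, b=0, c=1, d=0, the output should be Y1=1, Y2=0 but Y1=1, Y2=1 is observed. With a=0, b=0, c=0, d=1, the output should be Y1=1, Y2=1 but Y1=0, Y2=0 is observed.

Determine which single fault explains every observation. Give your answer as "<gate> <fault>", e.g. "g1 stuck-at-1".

g1 inverted output

Fault-free values for test 1 (a=1, b=0, c=1, d=0): g1=0, g2=1, g3=0, g4=0, g5=0, g6=1, g7=1, g8=1, g9=0, giving Y1=1, Y2=0. Observed Y1=1, Y2=1.
Test 1: faults giving observed Y1=1, Y2=1 are {g1 stuck-at-1, g1 inverted output, g4 stuck-at-1, g4 inverted output, g9 stuck-at-1, g9 inverted output}.
Test 2 (a=0, b=0, c=0, d=1): fault-free g1=1, g2=1, g3=1, g4=1, g5=1, g6=0, g7=0, g8=1, g9=1 → Y1=1, Y2=1; observed Y1=0, Y2=0. Eliminates g1 stuck-at-1, g4 stuck-at-1, g4 inverted output, g9 stuck-at-1, g9 inverted output.
Only g1 inverted output is consistent with every test.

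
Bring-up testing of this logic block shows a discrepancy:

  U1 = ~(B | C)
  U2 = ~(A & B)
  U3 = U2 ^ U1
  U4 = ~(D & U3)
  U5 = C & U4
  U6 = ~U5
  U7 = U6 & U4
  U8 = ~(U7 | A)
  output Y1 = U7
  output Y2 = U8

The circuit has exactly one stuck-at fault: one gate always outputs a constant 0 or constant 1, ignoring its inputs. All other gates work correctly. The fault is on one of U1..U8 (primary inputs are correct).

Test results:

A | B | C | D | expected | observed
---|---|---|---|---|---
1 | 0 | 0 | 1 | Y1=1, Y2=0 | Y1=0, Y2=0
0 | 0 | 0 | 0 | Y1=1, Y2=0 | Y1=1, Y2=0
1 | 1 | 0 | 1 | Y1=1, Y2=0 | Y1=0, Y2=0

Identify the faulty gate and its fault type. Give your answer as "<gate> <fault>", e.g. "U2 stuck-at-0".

Fault-free values for test 1 (A=1, B=0, C=0, D=1): U1=1, U2=1, U3=0, U4=1, U5=0, U6=1, U7=1, U8=0, giving Y1=1, Y2=0. Observed Y1=0, Y2=0.
Test 1: faults giving observed Y1=0, Y2=0 are {U1 stuck-at-0, U2 stuck-at-0, U3 stuck-at-1, U4 stuck-at-0, U5 stuck-at-1, U6 stuck-at-0, U7 stuck-at-0}.
Test 2 (A=0, B=0, C=0, D=0): fault-free U1=1, U2=1, U3=0, U4=1, U5=0, U6=1, U7=1, U8=0 → Y1=1, Y2=0; observed Y1=1, Y2=0. Eliminates U4 stuck-at-0, U5 stuck-at-1, U6 stuck-at-0, U7 stuck-at-0.
Test 3 (A=1, B=1, C=0, D=1): fault-free U1=0, U2=0, U3=0, U4=1, U5=0, U6=1, U7=1, U8=0 → Y1=1, Y2=0; observed Y1=0, Y2=0. Eliminates U1 stuck-at-0, U2 stuck-at-0.
Only U3 stuck-at-1 is consistent with every test.

U3 stuck-at-1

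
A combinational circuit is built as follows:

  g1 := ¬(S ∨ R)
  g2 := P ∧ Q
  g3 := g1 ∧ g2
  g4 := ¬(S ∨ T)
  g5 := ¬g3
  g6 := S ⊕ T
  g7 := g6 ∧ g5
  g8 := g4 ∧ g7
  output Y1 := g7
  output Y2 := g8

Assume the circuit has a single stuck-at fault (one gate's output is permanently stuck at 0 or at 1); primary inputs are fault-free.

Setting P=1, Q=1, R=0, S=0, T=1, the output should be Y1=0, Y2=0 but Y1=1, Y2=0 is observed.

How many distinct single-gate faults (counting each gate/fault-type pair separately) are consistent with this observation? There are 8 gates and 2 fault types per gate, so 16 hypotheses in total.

Fault-free: g1=1, g2=1, g3=1, g4=0, g5=0, g6=1, g7=0, g8=0 → Y1=0, Y2=0. Observed Y1=1, Y2=0.
  g1: stuck-at-0 ✓; others ✗
  g2: stuck-at-0 ✓; others ✗
  g3: stuck-at-0 ✓; others ✗
  g4: none of the 2 fault types match ✗
  g5: stuck-at-1 ✓; others ✗
  g6: none of the 2 fault types match ✗
  g7: stuck-at-1 ✓; others ✗
  g8: none of the 2 fault types match ✗
Consistent faults: {g1 stuck-at-0, g2 stuck-at-0, g3 stuck-at-0, g5 stuck-at-1, g7 stuck-at-1} — 5 in all.

5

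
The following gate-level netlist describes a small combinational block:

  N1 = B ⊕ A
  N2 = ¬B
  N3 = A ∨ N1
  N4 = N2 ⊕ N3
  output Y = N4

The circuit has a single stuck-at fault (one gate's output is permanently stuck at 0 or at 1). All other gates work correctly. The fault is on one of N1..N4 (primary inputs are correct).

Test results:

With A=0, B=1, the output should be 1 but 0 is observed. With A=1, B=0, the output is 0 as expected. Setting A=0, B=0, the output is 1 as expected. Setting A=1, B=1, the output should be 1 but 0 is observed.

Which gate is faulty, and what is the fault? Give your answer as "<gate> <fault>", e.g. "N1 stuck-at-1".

N2 stuck-at-1

Fault-free values for test 1 (A=0, B=1): N1=1, N2=0, N3=1, N4=1, giving Y=1. Observed 0.
Test 1: faults giving observed 0 are {N1 stuck-at-0, N2 stuck-at-1, N3 stuck-at-0, N4 stuck-at-0}.
Test 2 (A=1, B=0): fault-free N1=1, N2=1, N3=1, N4=0 → 0; observed 0. Eliminates N3 stuck-at-0.
Test 3 (A=0, B=0): fault-free N1=0, N2=1, N3=0, N4=1 → 1; observed 1. Eliminates N4 stuck-at-0.
Test 4 (A=1, B=1): fault-free N1=0, N2=0, N3=1, N4=1 → 1; observed 0. Eliminates N1 stuck-at-0.
Only N2 stuck-at-1 is consistent with every test.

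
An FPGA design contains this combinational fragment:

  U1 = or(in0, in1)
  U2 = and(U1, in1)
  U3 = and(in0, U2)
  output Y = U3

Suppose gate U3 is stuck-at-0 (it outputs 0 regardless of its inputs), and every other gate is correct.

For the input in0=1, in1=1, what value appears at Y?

Propagate with U3 forced: U1=1, U2=1, U3=0 [stuck-at-0].
So Y = 0. (Without the fault it would be 1.)

0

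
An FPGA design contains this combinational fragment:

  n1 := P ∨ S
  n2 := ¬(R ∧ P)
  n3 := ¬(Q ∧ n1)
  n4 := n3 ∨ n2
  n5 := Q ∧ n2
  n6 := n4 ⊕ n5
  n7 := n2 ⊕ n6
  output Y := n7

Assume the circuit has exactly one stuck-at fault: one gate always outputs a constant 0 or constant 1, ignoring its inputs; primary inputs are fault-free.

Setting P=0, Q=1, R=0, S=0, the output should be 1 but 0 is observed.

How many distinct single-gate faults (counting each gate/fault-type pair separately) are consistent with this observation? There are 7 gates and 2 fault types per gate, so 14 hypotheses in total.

Fault-free: n1=0, n2=1, n3=1, n4=1, n5=1, n6=0, n7=1 → 1. Observed 0.
  n1 stuck-at-0: output 1 ✗
  n1 stuck-at-1: output 1 ✗
  n2 stuck-at-0: output 1 ✗
  n2 stuck-at-1: output 1 ✗
  n3 stuck-at-0: output 1 ✗
  n3 stuck-at-1: output 1 ✗
  n4 stuck-at-0: output 0 ✓
  n4 stuck-at-1: output 1 ✗
  n5 stuck-at-0: output 0 ✓
  n5 stuck-at-1: output 1 ✗
  n6 stuck-at-0: output 1 ✗
  n6 stuck-at-1: output 0 ✓
  n7 stuck-at-0: output 0 ✓
  n7 stuck-at-1: output 1 ✗
Consistent faults: {n4 stuck-at-0, n5 stuck-at-0, n6 stuck-at-1, n7 stuck-at-0} — 4 in all.

4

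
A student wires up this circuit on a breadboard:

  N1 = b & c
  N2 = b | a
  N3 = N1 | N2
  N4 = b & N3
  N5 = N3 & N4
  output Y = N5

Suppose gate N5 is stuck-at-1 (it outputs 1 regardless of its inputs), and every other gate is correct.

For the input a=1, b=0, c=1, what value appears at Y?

1

Propagate with N5 forced: N1=0, N2=1, N3=1, N4=0, N5=1 [stuck-at-1].
So Y = 1. (Without the fault it would be 0.)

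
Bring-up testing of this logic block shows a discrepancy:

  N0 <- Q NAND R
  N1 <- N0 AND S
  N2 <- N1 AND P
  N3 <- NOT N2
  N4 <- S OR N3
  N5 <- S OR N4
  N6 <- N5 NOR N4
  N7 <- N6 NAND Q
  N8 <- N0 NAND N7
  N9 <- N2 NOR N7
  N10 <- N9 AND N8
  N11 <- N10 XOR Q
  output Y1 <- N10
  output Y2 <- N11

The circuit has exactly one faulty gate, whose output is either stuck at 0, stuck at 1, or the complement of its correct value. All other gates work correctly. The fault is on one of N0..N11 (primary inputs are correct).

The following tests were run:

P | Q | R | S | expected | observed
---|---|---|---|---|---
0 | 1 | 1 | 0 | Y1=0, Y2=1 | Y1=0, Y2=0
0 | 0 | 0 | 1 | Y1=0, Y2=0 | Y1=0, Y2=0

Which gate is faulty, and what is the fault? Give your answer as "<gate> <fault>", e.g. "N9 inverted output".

Fault-free values for test 1 (P=0, Q=1, R=1, S=0): N0=0, N1=0, N2=0, N3=1, N4=1, N5=1, N6=0, N7=1, N8=1, N9=0, N10=0, N11=1, giving Y1=0, Y2=1. Observed Y1=0, Y2=0.
Test 1: faults giving observed Y1=0, Y2=0 are {N11 stuck-at-0, N11 inverted output}.
Test 2 (P=0, Q=0, R=0, S=1): fault-free N0=1, N1=1, N2=0, N3=1, N4=1, N5=1, N6=0, N7=1, N8=0, N9=0, N10=0, N11=0 → Y1=0, Y2=0; observed Y1=0, Y2=0. Eliminates N11 inverted output.
Only N11 stuck-at-0 is consistent with every test.

N11 stuck-at-0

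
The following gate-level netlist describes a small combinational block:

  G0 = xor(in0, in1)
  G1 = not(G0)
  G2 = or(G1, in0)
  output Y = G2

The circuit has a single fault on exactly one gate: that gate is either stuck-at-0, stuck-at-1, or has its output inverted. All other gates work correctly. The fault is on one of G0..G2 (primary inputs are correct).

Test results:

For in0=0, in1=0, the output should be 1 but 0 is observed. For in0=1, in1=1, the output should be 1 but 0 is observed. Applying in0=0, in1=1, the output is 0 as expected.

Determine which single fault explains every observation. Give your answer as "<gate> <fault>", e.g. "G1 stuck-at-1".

Fault-free values for test 1 (in0=0, in1=0): G0=0, G1=1, G2=1, giving Y=1. Observed 0.
Test 1: faults giving observed 0 are {G0 stuck-at-1, G0 inverted output, G1 stuck-at-0, G1 inverted output, G2 stuck-at-0, G2 inverted output}.
Test 2 (in0=1, in1=1): fault-free G0=0, G1=1, G2=1 → 1; observed 0. Eliminates G0 stuck-at-1, G0 inverted output, G1 stuck-at-0, G1 inverted output.
Test 3 (in0=0, in1=1): fault-free G0=1, G1=0, G2=0 → 0; observed 0. Eliminates G2 inverted output.
Only G2 stuck-at-0 is consistent with every test.

G2 stuck-at-0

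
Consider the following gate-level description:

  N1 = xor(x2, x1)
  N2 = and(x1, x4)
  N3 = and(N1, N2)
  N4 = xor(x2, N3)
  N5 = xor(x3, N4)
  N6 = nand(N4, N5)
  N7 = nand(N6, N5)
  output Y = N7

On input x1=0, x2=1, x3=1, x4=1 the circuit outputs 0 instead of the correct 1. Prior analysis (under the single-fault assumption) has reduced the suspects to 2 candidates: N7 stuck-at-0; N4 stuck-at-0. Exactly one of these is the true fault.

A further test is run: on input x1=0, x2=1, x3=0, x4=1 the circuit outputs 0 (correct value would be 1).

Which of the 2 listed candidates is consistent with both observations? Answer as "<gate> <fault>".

Evaluate each candidate on input x1=0, x2=1, x3=0, x4=1:
  N7 stuck-at-0: N1=1, N2=0, N3=0, N4=1, N5=1, N6=0, N7=0 [stuck-at-0] → 0 — matches
  N4 stuck-at-0: N1=1, N2=0, N3=0, N4=0 [stuck-at-0], N5=0, N6=1, N7=1 → 1 — eliminated
Only N7 stuck-at-0 reproduces the observed 0.

N7 stuck-at-0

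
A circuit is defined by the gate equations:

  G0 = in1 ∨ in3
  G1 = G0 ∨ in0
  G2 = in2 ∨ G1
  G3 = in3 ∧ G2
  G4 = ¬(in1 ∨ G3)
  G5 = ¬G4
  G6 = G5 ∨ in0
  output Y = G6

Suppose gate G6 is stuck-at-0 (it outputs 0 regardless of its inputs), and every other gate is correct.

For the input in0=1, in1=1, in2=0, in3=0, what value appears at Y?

Propagate with G6 forced: G0=1, G1=1, G2=1, G3=0, G4=0, G5=1, G6=0 [stuck-at-0].
So Y = 0. (Without the fault it would be 1.)

0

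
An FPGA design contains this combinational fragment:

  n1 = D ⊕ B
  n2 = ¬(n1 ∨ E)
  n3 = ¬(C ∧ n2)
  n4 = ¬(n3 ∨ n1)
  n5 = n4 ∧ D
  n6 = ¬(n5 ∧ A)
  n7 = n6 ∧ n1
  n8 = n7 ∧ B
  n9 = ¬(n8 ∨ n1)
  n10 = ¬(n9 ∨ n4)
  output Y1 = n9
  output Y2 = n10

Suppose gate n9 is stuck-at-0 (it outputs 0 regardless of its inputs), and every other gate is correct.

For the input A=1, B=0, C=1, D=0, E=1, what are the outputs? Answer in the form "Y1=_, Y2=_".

Y1=0, Y2=1

Propagate with n9 forced: n1=0, n2=0, n3=1, n4=0, n5=0, n6=1, n7=0, n8=0, n9=0 [stuck-at-0], n10=1.
So the outputs are Y1=0, Y2=1. (Without the fault they would be Y1=1, Y2=0.)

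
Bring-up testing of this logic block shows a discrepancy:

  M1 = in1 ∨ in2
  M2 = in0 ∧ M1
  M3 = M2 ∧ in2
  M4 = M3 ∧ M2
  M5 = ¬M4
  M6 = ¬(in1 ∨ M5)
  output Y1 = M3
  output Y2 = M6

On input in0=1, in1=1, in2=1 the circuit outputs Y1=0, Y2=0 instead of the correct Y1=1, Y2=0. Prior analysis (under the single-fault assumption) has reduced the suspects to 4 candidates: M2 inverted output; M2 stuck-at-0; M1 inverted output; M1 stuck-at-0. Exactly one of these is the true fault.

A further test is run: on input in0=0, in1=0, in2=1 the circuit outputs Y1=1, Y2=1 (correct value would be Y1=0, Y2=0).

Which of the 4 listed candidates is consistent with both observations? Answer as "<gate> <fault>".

Evaluate each candidate on input in0=0, in1=0, in2=1:
  M2 inverted output: M1=1, M2=1 [inverted output], M3=1, M4=1, M5=0, M6=1 → Y1=1, Y2=1 — matches
  M2 stuck-at-0: M1=1, M2=0 [stuck-at-0], M3=0, M4=0, M5=1, M6=0 → Y1=0, Y2=0 — eliminated
  M1 inverted output: M1=0 [inverted output], M2=0, M3=0, M4=0, M5=1, M6=0 → Y1=0, Y2=0 — eliminated
  M1 stuck-at-0: M1=0 [stuck-at-0], M2=0, M3=0, M4=0, M5=1, M6=0 → Y1=0, Y2=0 — eliminated
Only M2 inverted output reproduces the observed Y1=1, Y2=1.

M2 inverted output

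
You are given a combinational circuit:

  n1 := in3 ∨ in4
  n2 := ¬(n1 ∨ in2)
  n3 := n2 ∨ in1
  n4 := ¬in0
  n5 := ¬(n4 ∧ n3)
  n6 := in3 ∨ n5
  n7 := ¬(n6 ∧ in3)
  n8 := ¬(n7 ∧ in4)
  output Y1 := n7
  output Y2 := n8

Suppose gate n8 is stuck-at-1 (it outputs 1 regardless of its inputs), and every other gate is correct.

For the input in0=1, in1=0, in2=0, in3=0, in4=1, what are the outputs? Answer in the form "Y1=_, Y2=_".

Propagate with n8 forced: n1=1, n2=0, n3=0, n4=0, n5=1, n6=1, n7=1, n8=1 [stuck-at-1].
So the outputs are Y1=1, Y2=1. (Without the fault they would be Y1=1, Y2=0.)

Y1=1, Y2=1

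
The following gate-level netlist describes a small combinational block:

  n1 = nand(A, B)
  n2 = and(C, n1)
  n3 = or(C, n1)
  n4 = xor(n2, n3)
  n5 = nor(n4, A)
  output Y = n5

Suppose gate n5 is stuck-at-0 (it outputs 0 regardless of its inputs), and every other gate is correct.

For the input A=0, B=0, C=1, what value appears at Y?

0

Propagate with n5 forced: n1=1, n2=1, n3=1, n4=0, n5=0 [stuck-at-0].
So Y = 0. (Without the fault it would be 1.)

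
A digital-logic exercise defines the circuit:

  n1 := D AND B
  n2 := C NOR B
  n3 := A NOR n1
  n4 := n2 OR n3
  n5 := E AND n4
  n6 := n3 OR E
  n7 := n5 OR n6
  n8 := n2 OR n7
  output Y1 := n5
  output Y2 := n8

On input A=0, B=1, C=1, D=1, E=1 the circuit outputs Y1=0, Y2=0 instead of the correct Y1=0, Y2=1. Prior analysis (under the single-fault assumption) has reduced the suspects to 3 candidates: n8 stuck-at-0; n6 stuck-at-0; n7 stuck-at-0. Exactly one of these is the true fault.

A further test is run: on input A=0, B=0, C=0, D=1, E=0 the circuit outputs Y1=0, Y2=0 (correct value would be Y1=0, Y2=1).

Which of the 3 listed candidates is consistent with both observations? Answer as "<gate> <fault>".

n8 stuck-at-0

Evaluate each candidate on input A=0, B=0, C=0, D=1, E=0:
  n8 stuck-at-0: n1=0, n2=1, n3=1, n4=1, n5=0, n6=1, n7=1, n8=0 [stuck-at-0] → Y1=0, Y2=0 — matches
  n6 stuck-at-0: n1=0, n2=1, n3=1, n4=1, n5=0, n6=0 [stuck-at-0], n7=0, n8=1 → Y1=0, Y2=1 — eliminated
  n7 stuck-at-0: n1=0, n2=1, n3=1, n4=1, n5=0, n6=1, n7=0 [stuck-at-0], n8=1 → Y1=0, Y2=1 — eliminated
Only n8 stuck-at-0 reproduces the observed Y1=0, Y2=0.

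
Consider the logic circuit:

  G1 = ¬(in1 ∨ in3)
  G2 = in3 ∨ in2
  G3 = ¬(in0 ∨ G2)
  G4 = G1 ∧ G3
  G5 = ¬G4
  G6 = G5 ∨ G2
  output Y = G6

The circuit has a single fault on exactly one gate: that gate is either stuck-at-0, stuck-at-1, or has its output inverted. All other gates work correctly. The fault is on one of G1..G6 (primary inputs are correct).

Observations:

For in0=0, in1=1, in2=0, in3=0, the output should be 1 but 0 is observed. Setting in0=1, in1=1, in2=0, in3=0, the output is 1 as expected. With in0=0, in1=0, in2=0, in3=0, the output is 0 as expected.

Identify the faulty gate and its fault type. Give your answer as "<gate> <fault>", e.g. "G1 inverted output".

G1 stuck-at-1

Fault-free values for test 1 (in0=0, in1=1, in2=0, in3=0): G1=0, G2=0, G3=1, G4=0, G5=1, G6=1, giving Y=1. Observed 0.
Test 1: faults giving observed 0 are {G1 stuck-at-1, G1 inverted output, G4 stuck-at-1, G4 inverted output, G5 stuck-at-0, G5 inverted output, G6 stuck-at-0, G6 inverted output}.
Test 2 (in0=1, in1=1, in2=0, in3=0): fault-free G1=0, G2=0, G3=0, G4=0, G5=1, G6=1 → 1; observed 1. Eliminates G4 stuck-at-1, G4 inverted output, G5 stuck-at-0, G5 inverted output, G6 stuck-at-0, G6 inverted output.
Test 3 (in0=0, in1=0, in2=0, in3=0): fault-free G1=1, G2=0, G3=1, G4=1, G5=0, G6=0 → 0; observed 0. Eliminates G1 inverted output.
Only G1 stuck-at-1 is consistent with every test.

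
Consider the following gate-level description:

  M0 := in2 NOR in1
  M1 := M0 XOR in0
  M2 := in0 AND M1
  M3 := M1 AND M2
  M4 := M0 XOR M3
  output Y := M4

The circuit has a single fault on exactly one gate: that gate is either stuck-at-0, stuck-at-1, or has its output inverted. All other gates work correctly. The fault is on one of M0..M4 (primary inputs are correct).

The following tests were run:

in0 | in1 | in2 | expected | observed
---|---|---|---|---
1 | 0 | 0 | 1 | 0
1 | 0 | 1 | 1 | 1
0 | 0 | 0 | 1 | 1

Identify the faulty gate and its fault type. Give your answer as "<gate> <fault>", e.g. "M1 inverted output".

M1 stuck-at-1

Fault-free values for test 1 (in0=1, in1=0, in2=0): M0=1, M1=0, M2=0, M3=0, M4=1, giving Y=1. Observed 0.
Test 1: faults giving observed 0 are {M1 stuck-at-1, M1 inverted output, M3 stuck-at-1, M3 inverted output, M4 stuck-at-0, M4 inverted output}.
Test 2 (in0=1, in1=0, in2=1): fault-free M0=0, M1=1, M2=1, M3=1, M4=1 → 1; observed 1. Eliminates M1 inverted output, M3 inverted output, M4 stuck-at-0, M4 inverted output.
Test 3 (in0=0, in1=0, in2=0): fault-free M0=1, M1=1, M2=0, M3=0, M4=1 → 1; observed 1. Eliminates M3 stuck-at-1.
Only M1 stuck-at-1 is consistent with every test.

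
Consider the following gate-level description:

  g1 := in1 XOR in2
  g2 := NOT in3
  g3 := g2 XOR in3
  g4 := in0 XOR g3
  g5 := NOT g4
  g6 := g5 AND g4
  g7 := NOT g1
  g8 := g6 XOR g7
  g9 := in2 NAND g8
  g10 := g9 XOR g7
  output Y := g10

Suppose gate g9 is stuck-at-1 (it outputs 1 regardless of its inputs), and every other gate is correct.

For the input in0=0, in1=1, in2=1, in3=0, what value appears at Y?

0

Propagate with g9 forced: g1=0, g2=1, g3=1, g4=1, g5=0, g6=0, g7=1, g8=1, g9=1 [stuck-at-1], g10=0.
So Y = 0. (Without the fault it would be 1.)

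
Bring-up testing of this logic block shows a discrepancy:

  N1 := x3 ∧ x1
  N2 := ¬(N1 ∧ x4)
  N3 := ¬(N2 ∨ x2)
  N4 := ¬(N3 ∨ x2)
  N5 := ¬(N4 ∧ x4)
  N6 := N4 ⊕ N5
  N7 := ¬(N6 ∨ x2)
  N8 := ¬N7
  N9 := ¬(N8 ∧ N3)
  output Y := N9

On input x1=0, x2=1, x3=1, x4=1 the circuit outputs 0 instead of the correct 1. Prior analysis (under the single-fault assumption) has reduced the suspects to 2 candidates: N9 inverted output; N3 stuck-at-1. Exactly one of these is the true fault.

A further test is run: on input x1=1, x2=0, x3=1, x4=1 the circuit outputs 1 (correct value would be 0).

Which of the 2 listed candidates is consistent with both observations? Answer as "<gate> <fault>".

N9 inverted output

Evaluate each candidate on input x1=1, x2=0, x3=1, x4=1:
  N9 inverted output: N1=1, N2=0, N3=1, N4=0, N5=1, N6=1, N7=0, N8=1, N9=1 [inverted output] → 1 — matches
  N3 stuck-at-1: N1=1, N2=0, N3=1 [stuck-at-1], N4=0, N5=1, N6=1, N7=0, N8=1, N9=0 → 0 — eliminated
Only N9 inverted output reproduces the observed 1.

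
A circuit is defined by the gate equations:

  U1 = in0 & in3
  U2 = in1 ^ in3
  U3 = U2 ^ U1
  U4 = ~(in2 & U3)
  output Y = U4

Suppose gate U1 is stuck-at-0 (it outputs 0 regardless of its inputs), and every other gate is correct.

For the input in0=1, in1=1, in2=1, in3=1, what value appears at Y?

1

Propagate with U1 forced: U1=0 [stuck-at-0], U2=0, U3=0, U4=1.
So Y = 1. (Without the fault it would be 0.)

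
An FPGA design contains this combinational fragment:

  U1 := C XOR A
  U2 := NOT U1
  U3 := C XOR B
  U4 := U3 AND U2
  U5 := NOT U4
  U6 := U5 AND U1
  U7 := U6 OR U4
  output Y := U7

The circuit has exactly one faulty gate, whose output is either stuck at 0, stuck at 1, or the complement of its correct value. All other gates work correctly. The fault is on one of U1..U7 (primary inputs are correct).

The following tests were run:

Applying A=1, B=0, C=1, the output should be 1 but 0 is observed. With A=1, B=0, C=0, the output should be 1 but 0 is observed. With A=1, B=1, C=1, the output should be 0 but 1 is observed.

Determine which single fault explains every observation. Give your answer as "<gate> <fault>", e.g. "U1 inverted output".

U7 inverted output

Fault-free values for test 1 (A=1, B=0, C=1): U1=0, U2=1, U3=1, U4=1, U5=0, U6=0, U7=1, giving Y=1. Observed 0.
Test 1: faults giving observed 0 are {U2 stuck-at-0, U2 inverted output, U3 stuck-at-0, U3 inverted output, U4 stuck-at-0, U4 inverted output, U7 stuck-at-0, U7 inverted output}.
Test 2 (A=1, B=0, C=0): fault-free U1=1, U2=0, U3=0, U4=0, U5=1, U6=1, U7=1 → 1; observed 0. Eliminates U2 stuck-at-0, U2 inverted output, U3 stuck-at-0, U3 inverted output, U4 stuck-at-0, U4 inverted output.
Test 3 (A=1, B=1, C=1): fault-free U1=0, U2=1, U3=0, U4=0, U5=1, U6=0, U7=0 → 0; observed 1. Eliminates U7 stuck-at-0.
Only U7 inverted output is consistent with every test.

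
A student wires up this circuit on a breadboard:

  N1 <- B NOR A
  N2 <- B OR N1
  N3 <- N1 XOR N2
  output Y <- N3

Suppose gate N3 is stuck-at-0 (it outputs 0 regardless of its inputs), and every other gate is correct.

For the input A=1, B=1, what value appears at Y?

Propagate with N3 forced: N1=0, N2=1, N3=0 [stuck-at-0].
So Y = 0. (Without the fault it would be 1.)

0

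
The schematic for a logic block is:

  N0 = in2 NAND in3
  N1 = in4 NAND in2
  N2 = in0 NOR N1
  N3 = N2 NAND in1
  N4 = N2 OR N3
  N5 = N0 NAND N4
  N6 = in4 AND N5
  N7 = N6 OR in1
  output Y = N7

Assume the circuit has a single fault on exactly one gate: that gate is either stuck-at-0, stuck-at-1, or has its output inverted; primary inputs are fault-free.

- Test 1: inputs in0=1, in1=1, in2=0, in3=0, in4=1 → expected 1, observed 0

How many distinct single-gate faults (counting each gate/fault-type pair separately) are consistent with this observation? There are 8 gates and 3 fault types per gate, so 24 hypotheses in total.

Fault-free: N0=1, N1=1, N2=0, N3=1, N4=1, N5=0, N6=0, N7=1 → 1. Observed 0.
  N0: none of the 3 fault types match ✗
  N1: none of the 3 fault types match ✗
  N2: none of the 3 fault types match ✗
  N3: none of the 3 fault types match ✗
  N4: none of the 3 fault types match ✗
  N5: none of the 3 fault types match ✗
  N6: none of the 3 fault types match ✗
  N7: stuck-at-0, inverted output ✓; others ✗
Consistent faults: {N7 stuck-at-0, N7 inverted output} — 2 in all.

2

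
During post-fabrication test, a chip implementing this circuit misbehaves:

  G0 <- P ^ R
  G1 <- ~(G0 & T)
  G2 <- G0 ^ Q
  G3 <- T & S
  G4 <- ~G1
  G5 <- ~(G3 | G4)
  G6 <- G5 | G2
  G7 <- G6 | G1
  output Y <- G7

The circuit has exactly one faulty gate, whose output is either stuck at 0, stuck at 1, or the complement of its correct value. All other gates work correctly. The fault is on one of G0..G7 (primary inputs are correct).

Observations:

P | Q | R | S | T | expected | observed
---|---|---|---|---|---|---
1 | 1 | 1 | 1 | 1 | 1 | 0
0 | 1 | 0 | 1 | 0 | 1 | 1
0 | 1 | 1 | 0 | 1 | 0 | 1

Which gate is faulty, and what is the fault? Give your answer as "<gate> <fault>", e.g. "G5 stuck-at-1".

G0 inverted output

Fault-free values for test 1 (P=1, Q=1, R=1, S=1, T=1): G0=0, G1=1, G2=1, G3=1, G4=0, G5=0, G6=1, G7=1, giving Y=1. Observed 0.
Test 1: faults giving observed 0 are {G0 stuck-at-1, G0 inverted output, G7 stuck-at-0, G7 inverted output}.
Test 2 (P=0, Q=1, R=0, S=1, T=0): fault-free G0=0, G1=1, G2=1, G3=0, G4=0, G5=1, G6=1, G7=1 → 1; observed 1. Eliminates G7 stuck-at-0, G7 inverted output.
Test 3 (P=0, Q=1, R=1, S=0, T=1): fault-free G0=1, G1=0, G2=0, G3=0, G4=1, G5=0, G6=0, G7=0 → 0; observed 1. Eliminates G0 stuck-at-1.
Only G0 inverted output is consistent with every test.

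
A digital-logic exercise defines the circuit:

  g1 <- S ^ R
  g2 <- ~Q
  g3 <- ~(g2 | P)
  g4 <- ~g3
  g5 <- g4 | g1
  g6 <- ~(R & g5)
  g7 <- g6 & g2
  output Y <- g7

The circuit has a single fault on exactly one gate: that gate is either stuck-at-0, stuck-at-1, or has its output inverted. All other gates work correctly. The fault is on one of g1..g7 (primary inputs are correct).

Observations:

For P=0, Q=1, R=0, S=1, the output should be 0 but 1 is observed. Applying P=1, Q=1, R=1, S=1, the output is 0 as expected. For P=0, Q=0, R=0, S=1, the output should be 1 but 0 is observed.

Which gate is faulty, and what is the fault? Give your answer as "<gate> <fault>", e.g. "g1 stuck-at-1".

Fault-free values for test 1 (P=0, Q=1, R=0, S=1): g1=1, g2=0, g3=1, g4=0, g5=1, g6=1, g7=0, giving Y=0. Observed 1.
Test 1: faults giving observed 1 are {g2 stuck-at-1, g2 inverted output, g7 stuck-at-1, g7 inverted output}.
Test 2 (P=1, Q=1, R=1, S=1): fault-free g1=0, g2=0, g3=0, g4=1, g5=1, g6=0, g7=0 → 0; observed 0. Eliminates g7 stuck-at-1, g7 inverted output.
Test 3 (P=0, Q=0, R=0, S=1): fault-free g1=1, g2=1, g3=0, g4=1, g5=1, g6=1, g7=1 → 1; observed 0. Eliminates g2 stuck-at-1.
Only g2 inverted output is consistent with every test.

g2 inverted output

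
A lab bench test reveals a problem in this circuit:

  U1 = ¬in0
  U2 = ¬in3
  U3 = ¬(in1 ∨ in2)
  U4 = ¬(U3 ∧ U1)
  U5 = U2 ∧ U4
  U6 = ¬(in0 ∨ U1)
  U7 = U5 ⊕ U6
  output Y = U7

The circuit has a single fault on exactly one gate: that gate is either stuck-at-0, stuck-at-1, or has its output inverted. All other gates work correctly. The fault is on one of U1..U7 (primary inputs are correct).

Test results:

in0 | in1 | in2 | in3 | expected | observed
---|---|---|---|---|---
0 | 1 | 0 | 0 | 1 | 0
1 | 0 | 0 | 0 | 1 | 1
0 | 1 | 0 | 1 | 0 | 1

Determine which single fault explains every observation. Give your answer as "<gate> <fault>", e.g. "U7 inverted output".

U1 stuck-at-0

Fault-free values for test 1 (in0=0, in1=1, in2=0, in3=0): U1=1, U2=1, U3=0, U4=1, U5=1, U6=0, U7=1, giving Y=1. Observed 0.
Test 1: faults giving observed 0 are {U1 stuck-at-0, U1 inverted output, U2 stuck-at-0, U2 inverted output, U3 stuck-at-1, U3 inverted output, U4 stuck-at-0, U4 inverted output, U5 stuck-at-0, U5 inverted output, U6 stuck-at-1, U6 inverted output, U7 stuck-at-0, U7 inverted output}.
Test 2 (in0=1, in1=0, in2=0, in3=0): fault-free U1=0, U2=1, U3=1, U4=1, U5=1, U6=0, U7=1 → 1; observed 1. Eliminates U1 inverted output, U2 stuck-at-0, U2 inverted output, U4 stuck-at-0, U4 inverted output, U5 stuck-at-0, U5 inverted output, U6 stuck-at-1, U6 inverted output, U7 stuck-at-0, U7 inverted output.
Test 3 (in0=0, in1=1, in2=0, in3=1): fault-free U1=1, U2=0, U3=0, U4=1, U5=0, U6=0, U7=0 → 0; observed 1. Eliminates U3 stuck-at-1, U3 inverted output.
Only U1 stuck-at-0 is consistent with every test.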